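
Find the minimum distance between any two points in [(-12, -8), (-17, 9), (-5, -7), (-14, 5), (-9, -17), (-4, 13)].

Computing all pairwise distances among 6 points:

d((-12, -8), (-17, 9)) = 17.72
d((-12, -8), (-5, -7)) = 7.0711
d((-12, -8), (-14, 5)) = 13.1529
d((-12, -8), (-9, -17)) = 9.4868
d((-12, -8), (-4, 13)) = 22.4722
d((-17, 9), (-5, -7)) = 20.0
d((-17, 9), (-14, 5)) = 5.0 <-- minimum
d((-17, 9), (-9, -17)) = 27.2029
d((-17, 9), (-4, 13)) = 13.6015
d((-5, -7), (-14, 5)) = 15.0
d((-5, -7), (-9, -17)) = 10.7703
d((-5, -7), (-4, 13)) = 20.025
d((-14, 5), (-9, -17)) = 22.561
d((-14, 5), (-4, 13)) = 12.8062
d((-9, -17), (-4, 13)) = 30.4138

Closest pair: (-17, 9) and (-14, 5) with distance 5.0

The closest pair is (-17, 9) and (-14, 5) with Euclidean distance 5.0. For 6 points, brute-force pairwise comparison is shown above. For large n, the divide-and-conquer algorithm (sort by x, recurse on halves, check the dividing strip) achieves O(n log n).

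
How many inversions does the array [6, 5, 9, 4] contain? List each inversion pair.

Finding inversions in [6, 5, 9, 4]:

(0, 1): arr[0]=6 > arr[1]=5
(0, 3): arr[0]=6 > arr[3]=4
(1, 3): arr[1]=5 > arr[3]=4
(2, 3): arr[2]=9 > arr[3]=4

Total inversions: 4

The array has 4 inversion(s): (0,1), (0,3), (1,3), (2,3). Each pair (i,j) satisfies i < j and arr[i] > arr[j].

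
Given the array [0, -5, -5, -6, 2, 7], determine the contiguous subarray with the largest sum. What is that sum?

Using Kadane's algorithm on [0, -5, -5, -6, 2, 7]:

Scanning through the array:
Position 1 (value -5): max_ending_here = -5, max_so_far = 0
Position 2 (value -5): max_ending_here = -5, max_so_far = 0
Position 3 (value -6): max_ending_here = -6, max_so_far = 0
Position 4 (value 2): max_ending_here = 2, max_so_far = 2
Position 5 (value 7): max_ending_here = 9, max_so_far = 9

Maximum subarray: [2, 7]
Maximum sum: 9

The maximum subarray is [2, 7] with sum 9. This subarray runs from index 4 to index 5.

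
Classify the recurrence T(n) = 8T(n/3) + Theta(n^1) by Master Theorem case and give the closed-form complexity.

Master Theorem for T(n) = 8T(n/3) + O(n^1):

a = 8, b = 3, c = 1
log_b(a) = log_3(8) = 1.8928

Case 1: c = 1 < log_3(8) = 1.8928
T(n) = O(n^(log_3 8))

For T(n) = 8T(n/3) + O(n^1): log_3(8) = 1.8928. This is Case 1 of the Master Theorem (c < log_b(a), work dominated by leaves), giving O(n^(log_3 8)).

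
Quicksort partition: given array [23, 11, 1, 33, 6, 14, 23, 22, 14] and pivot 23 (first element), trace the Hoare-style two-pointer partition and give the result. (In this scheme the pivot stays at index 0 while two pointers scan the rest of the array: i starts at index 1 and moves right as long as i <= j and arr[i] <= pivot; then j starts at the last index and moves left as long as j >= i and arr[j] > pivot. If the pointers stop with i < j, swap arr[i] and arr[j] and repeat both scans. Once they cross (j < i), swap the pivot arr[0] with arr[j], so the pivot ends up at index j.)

Hoare-style two-pointer partition with pivot = 23:

Initial array: [23, 11, 1, 33, 6, 14, 23, 22, 14]

Pointers start at i = 1, j = 8.
i stops at index 3 (arr[3]=33 > 23), j stops at index 8 (arr[8]=14 <= 23): swap arr[3] and arr[8], array becomes [23, 11, 1, 14, 6, 14, 23, 22, 33]
i ends at 8, j ends at 7: the pointers have crossed (j < i), so scanning stops.

Swap pivot arr[0] with arr[7] to place pivot at position 7: [22, 11, 1, 14, 6, 14, 23, 23, 33]
Pivot position: 7

After partitioning with pivot 23, the array becomes [22, 11, 1, 14, 6, 14, 23, 23, 33]. The pivot is placed at index 7. All elements to the left of the pivot are <= 23, and all elements to the right are > 23.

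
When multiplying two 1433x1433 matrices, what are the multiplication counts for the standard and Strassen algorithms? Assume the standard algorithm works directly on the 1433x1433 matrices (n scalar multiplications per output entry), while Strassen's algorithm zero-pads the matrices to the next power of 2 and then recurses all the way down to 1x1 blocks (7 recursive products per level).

Matrix multiplication for 1433x1433 matrices:

Strassen's algorithm requires power-of-2 dimensions. Pad 1433x1433 to 2048x2048 (next power of 2).

Standard algorithm: 1433^3 = 2942649737 multiplications
Strassen's algorithm: 7^(log2(2048)) = 7^11 = 1977326743 multiplications
Savings: 2942649737 - 1977326743 = 965322994 multiplications

Standard: 2942649737 multiplications (1433^3). Strassen: 1977326743 multiplications (7^11, after padding to 2048x2048). Strassen reduces 8 recursive multiplications to 7 at each level.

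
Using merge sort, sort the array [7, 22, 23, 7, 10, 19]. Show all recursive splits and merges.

Merge sort trace:

Split: [7, 22, 23, 7, 10, 19] -> [7, 22, 23] and [7, 10, 19]
  Split: [7, 22, 23] -> [7] and [22, 23]
    Split: [22, 23] -> [22] and [23]
    Merge: [22] + [23] -> [22, 23]
  Merge: [7] + [22, 23] -> [7, 22, 23]
  Split: [7, 10, 19] -> [7] and [10, 19]
    Split: [10, 19] -> [10] and [19]
    Merge: [10] + [19] -> [10, 19]
  Merge: [7] + [10, 19] -> [7, 10, 19]
Merge: [7, 22, 23] + [7, 10, 19] -> [7, 7, 10, 19, 22, 23]

Final sorted array: [7, 7, 10, 19, 22, 23]

The merge sort proceeds by recursively splitting the array and merging sorted halves.
After all merges, the sorted array is [7, 7, 10, 19, 22, 23].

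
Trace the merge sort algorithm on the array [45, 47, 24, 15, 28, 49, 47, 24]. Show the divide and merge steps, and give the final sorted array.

Merge sort trace:

Split: [45, 47, 24, 15, 28, 49, 47, 24] -> [45, 47, 24, 15] and [28, 49, 47, 24]
  Split: [45, 47, 24, 15] -> [45, 47] and [24, 15]
    Split: [45, 47] -> [45] and [47]
    Merge: [45] + [47] -> [45, 47]
    Split: [24, 15] -> [24] and [15]
    Merge: [24] + [15] -> [15, 24]
  Merge: [45, 47] + [15, 24] -> [15, 24, 45, 47]
  Split: [28, 49, 47, 24] -> [28, 49] and [47, 24]
    Split: [28, 49] -> [28] and [49]
    Merge: [28] + [49] -> [28, 49]
    Split: [47, 24] -> [47] and [24]
    Merge: [47] + [24] -> [24, 47]
  Merge: [28, 49] + [24, 47] -> [24, 28, 47, 49]
Merge: [15, 24, 45, 47] + [24, 28, 47, 49] -> [15, 24, 24, 28, 45, 47, 47, 49]

Final sorted array: [15, 24, 24, 28, 45, 47, 47, 49]

The merge sort proceeds by recursively splitting the array and merging sorted halves.
After all merges, the sorted array is [15, 24, 24, 28, 45, 47, 47, 49].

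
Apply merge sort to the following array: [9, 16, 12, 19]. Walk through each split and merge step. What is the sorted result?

Merge sort trace:

Split: [9, 16, 12, 19] -> [9, 16] and [12, 19]
  Split: [9, 16] -> [9] and [16]
  Merge: [9] + [16] -> [9, 16]
  Split: [12, 19] -> [12] and [19]
  Merge: [12] + [19] -> [12, 19]
Merge: [9, 16] + [12, 19] -> [9, 12, 16, 19]

Final sorted array: [9, 12, 16, 19]

The merge sort proceeds by recursively splitting the array and merging sorted halves.
After all merges, the sorted array is [9, 12, 16, 19].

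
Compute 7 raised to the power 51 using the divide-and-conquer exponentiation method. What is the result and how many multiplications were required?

Computing 7^51 by squaring (build up from 7^1; each line after the first costs one multiplication):

7^1 = 7
7^2 = (7^1)^2 = 7^2 = 49
7^3 = 7 * 7^2 = 7 * 49 = 343
7^6 = (7^3)^2 = 343^2 = 117649
7^12 = (7^6)^2 = 117649^2 = 13841287201
7^24 = (7^12)^2 = 13841287201^2 = 191581231380566414401
7^25 = 7 * 7^24 = 7 * 191581231380566414401 = 1341068619663964900807
7^50 = (7^25)^2 = 1341068619663964900807^2 = 1798465042647412146620280340569649349251249
7^51 = 7 * 7^50 = 7 * 1798465042647412146620280340569649349251249 = 12589255298531885026341962383987545444758743

Result: 12589255298531885026341962383987545444758743
Multiplications needed: 8 (8 lines after 7^1)

7^51 = 12589255298531885026341962383987545444758743. Using exponentiation by squaring, this requires 8 multiplications. The key idea: if the exponent is even, square the half-power; if odd, multiply by the base once.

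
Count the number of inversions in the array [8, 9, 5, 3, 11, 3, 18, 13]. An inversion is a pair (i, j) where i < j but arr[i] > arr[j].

Finding inversions in [8, 9, 5, 3, 11, 3, 18, 13]:

(0, 2): arr[0]=8 > arr[2]=5
(0, 3): arr[0]=8 > arr[3]=3
(0, 5): arr[0]=8 > arr[5]=3
(1, 2): arr[1]=9 > arr[2]=5
(1, 3): arr[1]=9 > arr[3]=3
(1, 5): arr[1]=9 > arr[5]=3
(2, 3): arr[2]=5 > arr[3]=3
(2, 5): arr[2]=5 > arr[5]=3
(4, 5): arr[4]=11 > arr[5]=3
(6, 7): arr[6]=18 > arr[7]=13

Total inversions: 10

The array has 10 inversion(s): (0,2), (0,3), (0,5), (1,2), (1,3), (1,5), (2,3), (2,5), (4,5), (6,7). Each pair (i,j) satisfies i < j and arr[i] > arr[j].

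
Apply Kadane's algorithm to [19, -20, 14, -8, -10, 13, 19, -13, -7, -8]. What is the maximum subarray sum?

Using Kadane's algorithm on [19, -20, 14, -8, -10, 13, 19, -13, -7, -8]:

Scanning through the array:
Position 1 (value -20): max_ending_here = -1, max_so_far = 19
Position 2 (value 14): max_ending_here = 14, max_so_far = 19
Position 3 (value -8): max_ending_here = 6, max_so_far = 19
Position 4 (value -10): max_ending_here = -4, max_so_far = 19
Position 5 (value 13): max_ending_here = 13, max_so_far = 19
Position 6 (value 19): max_ending_here = 32, max_so_far = 32
Position 7 (value -13): max_ending_here = 19, max_so_far = 32
Position 8 (value -7): max_ending_here = 12, max_so_far = 32
Position 9 (value -8): max_ending_here = 4, max_so_far = 32

Maximum subarray: [13, 19]
Maximum sum: 32

The maximum subarray is [13, 19] with sum 32. This subarray runs from index 5 to index 6.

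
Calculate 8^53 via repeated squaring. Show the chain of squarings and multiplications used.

Computing 8^53 by squaring (build up from 8^1; each line after the first costs one multiplication):

8^1 = 8
8^2 = (8^1)^2 = 8^2 = 64
8^3 = 8 * 8^2 = 8 * 64 = 512
8^6 = (8^3)^2 = 512^2 = 262144
8^12 = (8^6)^2 = 262144^2 = 68719476736
8^13 = 8 * 8^12 = 8 * 68719476736 = 549755813888
8^26 = (8^13)^2 = 549755813888^2 = 302231454903657293676544
8^52 = (8^26)^2 = 302231454903657293676544^2 = 91343852333181432387730302044767688728495783936
8^53 = 8 * 8^52 = 8 * 91343852333181432387730302044767688728495783936 = 730750818665451459101842416358141509827966271488

Result: 730750818665451459101842416358141509827966271488
Multiplications needed: 8 (8 lines after 8^1)

8^53 = 730750818665451459101842416358141509827966271488. Using exponentiation by squaring, this requires 8 multiplications. The key idea: if the exponent is even, square the half-power; if odd, multiply by the base once.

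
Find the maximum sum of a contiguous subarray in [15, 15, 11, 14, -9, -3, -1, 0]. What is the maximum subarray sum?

Using Kadane's algorithm on [15, 15, 11, 14, -9, -3, -1, 0]:

Scanning through the array:
Position 1 (value 15): max_ending_here = 30, max_so_far = 30
Position 2 (value 11): max_ending_here = 41, max_so_far = 41
Position 3 (value 14): max_ending_here = 55, max_so_far = 55
Position 4 (value -9): max_ending_here = 46, max_so_far = 55
Position 5 (value -3): max_ending_here = 43, max_so_far = 55
Position 6 (value -1): max_ending_here = 42, max_so_far = 55
Position 7 (value 0): max_ending_here = 42, max_so_far = 55

Maximum subarray: [15, 15, 11, 14]
Maximum sum: 55

The maximum subarray is [15, 15, 11, 14] with sum 55. This subarray runs from index 0 to index 3.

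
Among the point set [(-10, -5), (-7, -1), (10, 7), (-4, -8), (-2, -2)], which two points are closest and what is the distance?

Computing all pairwise distances among 5 points:

d((-10, -5), (-7, -1)) = 5.0 <-- minimum
d((-10, -5), (10, 7)) = 23.3238
d((-10, -5), (-4, -8)) = 6.7082
d((-10, -5), (-2, -2)) = 8.544
d((-7, -1), (10, 7)) = 18.7883
d((-7, -1), (-4, -8)) = 7.6158
d((-7, -1), (-2, -2)) = 5.099
d((10, 7), (-4, -8)) = 20.5183
d((10, 7), (-2, -2)) = 15.0
d((-4, -8), (-2, -2)) = 6.3246

Closest pair: (-10, -5) and (-7, -1) with distance 5.0

The closest pair is (-10, -5) and (-7, -1) with Euclidean distance 5.0. For 5 points, brute-force pairwise comparison is shown above. For large n, the divide-and-conquer algorithm (sort by x, recurse on halves, check the dividing strip) achieves O(n log n).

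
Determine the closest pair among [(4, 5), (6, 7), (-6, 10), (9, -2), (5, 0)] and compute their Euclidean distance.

Computing all pairwise distances among 5 points:

d((4, 5), (6, 7)) = 2.8284 <-- minimum
d((4, 5), (-6, 10)) = 11.1803
d((4, 5), (9, -2)) = 8.6023
d((4, 5), (5, 0)) = 5.099
d((6, 7), (-6, 10)) = 12.3693
d((6, 7), (9, -2)) = 9.4868
d((6, 7), (5, 0)) = 7.0711
d((-6, 10), (9, -2)) = 19.2094
d((-6, 10), (5, 0)) = 14.8661
d((9, -2), (5, 0)) = 4.4721

Closest pair: (4, 5) and (6, 7) with distance 2.8284

The closest pair is (4, 5) and (6, 7) with Euclidean distance 2.8284. For 5 points, brute-force pairwise comparison is shown above. For large n, the divide-and-conquer algorithm (sort by x, recurse on halves, check the dividing strip) achieves O(n log n).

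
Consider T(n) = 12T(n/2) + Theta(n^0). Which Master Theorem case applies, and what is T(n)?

Master Theorem for T(n) = 12T(n/2) + O(n^0):

a = 12, b = 2, c = 0
log_b(a) = log_2(12) = 3.5850

Case 1: c = 0 < log_2(12) = 3.5850
T(n) = O(n^(log_2 12))

For T(n) = 12T(n/2) + O(n^0): log_2(12) = 3.5850. This is Case 1 of the Master Theorem (c < log_b(a), work dominated by leaves), giving O(n^(log_2 12)).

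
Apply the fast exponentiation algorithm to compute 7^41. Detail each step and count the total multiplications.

Computing 7^41 by squaring (build up from 7^1; each line after the first costs one multiplication):

7^1 = 7
7^2 = (7^1)^2 = 7^2 = 49
7^4 = (7^2)^2 = 49^2 = 2401
7^5 = 7 * 7^4 = 7 * 2401 = 16807
7^10 = (7^5)^2 = 16807^2 = 282475249
7^20 = (7^10)^2 = 282475249^2 = 79792266297612001
7^40 = (7^20)^2 = 79792266297612001^2 = 6366805760909027985741435139224001
7^41 = 7 * 7^40 = 7 * 6366805760909027985741435139224001 = 44567640326363195900190045974568007

Result: 44567640326363195900190045974568007
Multiplications needed: 7 (7 lines after 7^1)

7^41 = 44567640326363195900190045974568007. Using exponentiation by squaring, this requires 7 multiplications. The key idea: if the exponent is even, square the half-power; if odd, multiply by the base once.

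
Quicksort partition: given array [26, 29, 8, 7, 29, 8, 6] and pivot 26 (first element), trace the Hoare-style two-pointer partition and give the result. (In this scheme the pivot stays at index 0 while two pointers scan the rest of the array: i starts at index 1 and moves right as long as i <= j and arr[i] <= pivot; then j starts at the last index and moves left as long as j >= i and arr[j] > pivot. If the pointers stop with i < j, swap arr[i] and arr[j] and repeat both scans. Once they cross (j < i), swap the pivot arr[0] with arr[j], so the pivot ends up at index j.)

Hoare-style two-pointer partition with pivot = 26:

Initial array: [26, 29, 8, 7, 29, 8, 6]

Pointers start at i = 1, j = 6.
i stops at index 1 (arr[1]=29 > 26), j stops at index 6 (arr[6]=6 <= 26): swap arr[1] and arr[6], array becomes [26, 6, 8, 7, 29, 8, 29]
i stops at index 4 (arr[4]=29 > 26), j stops at index 5 (arr[5]=8 <= 26): swap arr[4] and arr[5], array becomes [26, 6, 8, 7, 8, 29, 29]
i ends at 5, j ends at 4: the pointers have crossed (j < i), so scanning stops.

Swap pivot arr[0] with arr[4] to place pivot at position 4: [8, 6, 8, 7, 26, 29, 29]
Pivot position: 4

After partitioning with pivot 26, the array becomes [8, 6, 8, 7, 26, 29, 29]. The pivot is placed at index 4. All elements to the left of the pivot are <= 26, and all elements to the right are > 26.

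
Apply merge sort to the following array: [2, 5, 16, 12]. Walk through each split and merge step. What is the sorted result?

Merge sort trace:

Split: [2, 5, 16, 12] -> [2, 5] and [16, 12]
  Split: [2, 5] -> [2] and [5]
  Merge: [2] + [5] -> [2, 5]
  Split: [16, 12] -> [16] and [12]
  Merge: [16] + [12] -> [12, 16]
Merge: [2, 5] + [12, 16] -> [2, 5, 12, 16]

Final sorted array: [2, 5, 12, 16]

The merge sort proceeds by recursively splitting the array and merging sorted halves.
After all merges, the sorted array is [2, 5, 12, 16].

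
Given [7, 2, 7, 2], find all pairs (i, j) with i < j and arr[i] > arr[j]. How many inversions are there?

Finding inversions in [7, 2, 7, 2]:

(0, 1): arr[0]=7 > arr[1]=2
(0, 3): arr[0]=7 > arr[3]=2
(2, 3): arr[2]=7 > arr[3]=2

Total inversions: 3

The array has 3 inversion(s): (0,1), (0,3), (2,3). Each pair (i,j) satisfies i < j and arr[i] > arr[j].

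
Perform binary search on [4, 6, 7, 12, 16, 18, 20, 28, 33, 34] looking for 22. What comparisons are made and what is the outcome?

Binary search for 22 in [4, 6, 7, 12, 16, 18, 20, 28, 33, 34]:

lo=0, hi=9, mid=4, arr[mid]=16 -> 16 < 22, search right half
lo=5, hi=9, mid=7, arr[mid]=28 -> 28 > 22, search left half
lo=5, hi=6, mid=5, arr[mid]=18 -> 18 < 22, search right half
lo=6, hi=6, mid=6, arr[mid]=20 -> 20 < 22, search right half
lo=7 > hi=6, target 22 not found

Binary search determines that 22 is not in the array after 4 comparisons. The search space was exhausted without finding the target.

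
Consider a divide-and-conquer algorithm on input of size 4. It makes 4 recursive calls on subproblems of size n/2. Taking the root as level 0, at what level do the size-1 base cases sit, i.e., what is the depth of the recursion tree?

For divide and conquer with division factor 2:

Problem sizes at each level:
Level 0: 4
Level 1: 2
Level 2: 1

The root is level 0 and the size-1 base case is level 2 (the tree spans levels 0 through 2, i.e. 3 levels counting the root), so the depth is the number of divisions: log_2(4) = 2

The recursion tree depth is log_2(4) = 2. At each level, the problem size is divided by 2, so it takes 2 divisions to reduce to a base case of size 1. The algorithm makes 4 recursive calls at each level.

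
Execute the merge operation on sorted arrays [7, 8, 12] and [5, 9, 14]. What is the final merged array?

Merging process:

Compare 7 vs 5: take 5 from right. Merged: [5]
Compare 7 vs 9: take 7 from left. Merged: [5, 7]
Compare 8 vs 9: take 8 from left. Merged: [5, 7, 8]
Compare 12 vs 9: take 9 from right. Merged: [5, 7, 8, 9]
Compare 12 vs 14: take 12 from left. Merged: [5, 7, 8, 9, 12]
Append remaining from right: [14]. Merged: [5, 7, 8, 9, 12, 14]

Final merged array: [5, 7, 8, 9, 12, 14]
Total comparisons: 5

The merged array is [5, 7, 8, 9, 12, 14], requiring 5 comparisons. The merge step runs in O(n) time where n is the total number of elements.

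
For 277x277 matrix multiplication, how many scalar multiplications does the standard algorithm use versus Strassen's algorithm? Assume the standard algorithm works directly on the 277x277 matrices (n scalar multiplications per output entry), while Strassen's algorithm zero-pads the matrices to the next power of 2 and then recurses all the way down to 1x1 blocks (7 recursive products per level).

Matrix multiplication for 277x277 matrices:

Strassen's algorithm requires power-of-2 dimensions. Pad 277x277 to 512x512 (next power of 2).

Standard algorithm: 277^3 = 21253933 multiplications
Strassen's algorithm: 7^(log2(512)) = 7^9 = 40353607 multiplications
Difference: 21253933 - 40353607 = -19099674 (Strassen uses MORE here due to padding overhead — for small or just-over-power-of-2 n, padding can outweigh the per-level savings)

Standard: 21253933 multiplications (277^3). Strassen: 40353607 multiplications (7^9, after padding to 512x512). Strassen reduces 8 recursive multiplications to 7 at each level.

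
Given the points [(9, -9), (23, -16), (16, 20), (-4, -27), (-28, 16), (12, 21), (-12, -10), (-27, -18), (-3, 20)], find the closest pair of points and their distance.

Computing all pairwise distances among 9 points:

d((9, -9), (23, -16)) = 15.6525
d((9, -9), (16, 20)) = 29.8329
d((9, -9), (-4, -27)) = 22.2036
d((9, -9), (-28, 16)) = 44.6542
d((9, -9), (12, 21)) = 30.1496
d((9, -9), (-12, -10)) = 21.0238
d((9, -9), (-27, -18)) = 37.108
d((9, -9), (-3, 20)) = 31.3847
d((23, -16), (16, 20)) = 36.6742
d((23, -16), (-4, -27)) = 29.1548
d((23, -16), (-28, 16)) = 60.208
d((23, -16), (12, 21)) = 38.6005
d((23, -16), (-12, -10)) = 35.5106
d((23, -16), (-27, -18)) = 50.04
d((23, -16), (-3, 20)) = 44.4072
d((16, 20), (-4, -27)) = 51.0784
d((16, 20), (-28, 16)) = 44.1814
d((16, 20), (12, 21)) = 4.1231 <-- minimum
d((16, 20), (-12, -10)) = 41.0366
d((16, 20), (-27, -18)) = 57.3847
d((16, 20), (-3, 20)) = 19.0
d((-4, -27), (-28, 16)) = 49.2443
d((-4, -27), (12, 21)) = 50.5964
d((-4, -27), (-12, -10)) = 18.7883
d((-4, -27), (-27, -18)) = 24.6982
d((-4, -27), (-3, 20)) = 47.0106
d((-28, 16), (12, 21)) = 40.3113
d((-28, 16), (-12, -10)) = 30.5287
d((-28, 16), (-27, -18)) = 34.0147
d((-28, 16), (-3, 20)) = 25.318
d((12, 21), (-12, -10)) = 39.2046
d((12, 21), (-27, -18)) = 55.1543
d((12, 21), (-3, 20)) = 15.0333
d((-12, -10), (-27, -18)) = 17.0
d((-12, -10), (-3, 20)) = 31.3209
d((-27, -18), (-3, 20)) = 44.9444

Closest pair: (16, 20) and (12, 21) with distance 4.1231

The closest pair is (16, 20) and (12, 21) with Euclidean distance 4.1231. For 9 points, brute-force pairwise comparison is shown above. For large n, the divide-and-conquer algorithm (sort by x, recurse on halves, check the dividing strip) achieves O(n log n).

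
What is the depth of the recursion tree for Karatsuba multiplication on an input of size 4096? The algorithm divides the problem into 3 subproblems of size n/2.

For divide and conquer with division factor 2:

Problem sizes at each level:
Level 0: 4096
Level 1: 2048
Level 2: 1024
Level 3: 512
Level 4: 256
Level 5: 128
Level 6: 64
Level 7: 32
Level 8: 16
Level 9: 8
Level 10: 4
Level 11: 2
Level 12: 1

The root is level 0 and the size-1 base case is level 12 (the tree spans levels 0 through 12, i.e. 13 levels counting the root), so the depth is the number of divisions: log_2(4096) = 12

The recursion tree depth is log_2(4096) = 12. At each level, the problem size is divided by 2, so it takes 12 divisions to reduce to a base case of size 1. The algorithm makes 3 recursive calls at each level.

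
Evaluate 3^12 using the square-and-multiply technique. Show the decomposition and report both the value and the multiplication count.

Computing 3^12 by squaring (build up from 3^1; each line after the first costs one multiplication):

3^1 = 3
3^2 = (3^1)^2 = 3^2 = 9
3^3 = 3 * 3^2 = 3 * 9 = 27
3^6 = (3^3)^2 = 27^2 = 729
3^12 = (3^6)^2 = 729^2 = 531441

Result: 531441
Multiplications needed: 4 (4 lines after 3^1)

3^12 = 531441. Using exponentiation by squaring, this requires 4 multiplications. The key idea: if the exponent is even, square the half-power; if odd, multiply by the base once.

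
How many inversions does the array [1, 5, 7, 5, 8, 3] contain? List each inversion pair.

Finding inversions in [1, 5, 7, 5, 8, 3]:

(1, 5): arr[1]=5 > arr[5]=3
(2, 3): arr[2]=7 > arr[3]=5
(2, 5): arr[2]=7 > arr[5]=3
(3, 5): arr[3]=5 > arr[5]=3
(4, 5): arr[4]=8 > arr[5]=3

Total inversions: 5

The array has 5 inversion(s): (1,5), (2,3), (2,5), (3,5), (4,5). Each pair (i,j) satisfies i < j and arr[i] > arr[j].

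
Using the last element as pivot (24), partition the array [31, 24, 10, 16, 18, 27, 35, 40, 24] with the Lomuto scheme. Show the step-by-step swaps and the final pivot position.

Lomuto partition with pivot = 24:

Initial array: [31, 24, 10, 16, 18, 27, 35, 40, 24]

arr[0]=31 > 24: no swap
arr[1]=24 <= 24: swap with position 0, array becomes [24, 31, 10, 16, 18, 27, 35, 40, 24]
arr[2]=10 <= 24: swap with position 1, array becomes [24, 10, 31, 16, 18, 27, 35, 40, 24]
arr[3]=16 <= 24: swap with position 2, array becomes [24, 10, 16, 31, 18, 27, 35, 40, 24]
arr[4]=18 <= 24: swap with position 3, array becomes [24, 10, 16, 18, 31, 27, 35, 40, 24]
arr[5]=27 > 24: no swap
arr[6]=35 > 24: no swap
arr[7]=40 > 24: no swap

Place pivot at position 4: [24, 10, 16, 18, 24, 27, 35, 40, 31]
Pivot position: 4

After partitioning with pivot 24, the array becomes [24, 10, 16, 18, 24, 27, 35, 40, 31]. The pivot is placed at index 4. All elements to the left of the pivot are <= 24, and all elements to the right are > 24.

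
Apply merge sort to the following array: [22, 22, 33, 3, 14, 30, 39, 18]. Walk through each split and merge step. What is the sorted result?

Merge sort trace:

Split: [22, 22, 33, 3, 14, 30, 39, 18] -> [22, 22, 33, 3] and [14, 30, 39, 18]
  Split: [22, 22, 33, 3] -> [22, 22] and [33, 3]
    Split: [22, 22] -> [22] and [22]
    Merge: [22] + [22] -> [22, 22]
    Split: [33, 3] -> [33] and [3]
    Merge: [33] + [3] -> [3, 33]
  Merge: [22, 22] + [3, 33] -> [3, 22, 22, 33]
  Split: [14, 30, 39, 18] -> [14, 30] and [39, 18]
    Split: [14, 30] -> [14] and [30]
    Merge: [14] + [30] -> [14, 30]
    Split: [39, 18] -> [39] and [18]
    Merge: [39] + [18] -> [18, 39]
  Merge: [14, 30] + [18, 39] -> [14, 18, 30, 39]
Merge: [3, 22, 22, 33] + [14, 18, 30, 39] -> [3, 14, 18, 22, 22, 30, 33, 39]

Final sorted array: [3, 14, 18, 22, 22, 30, 33, 39]

The merge sort proceeds by recursively splitting the array and merging sorted halves.
After all merges, the sorted array is [3, 14, 18, 22, 22, 30, 33, 39].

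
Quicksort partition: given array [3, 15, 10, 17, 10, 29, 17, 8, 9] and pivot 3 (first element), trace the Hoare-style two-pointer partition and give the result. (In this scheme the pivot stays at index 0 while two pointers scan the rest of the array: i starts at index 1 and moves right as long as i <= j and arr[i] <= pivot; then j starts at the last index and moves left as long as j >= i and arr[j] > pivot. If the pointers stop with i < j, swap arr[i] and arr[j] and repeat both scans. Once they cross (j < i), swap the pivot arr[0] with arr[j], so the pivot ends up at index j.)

Hoare-style two-pointer partition with pivot = 3:

Initial array: [3, 15, 10, 17, 10, 29, 17, 8, 9]

Pointers start at i = 1, j = 8.
i ends at 1, j ends at 0: the pointers have crossed (j < i), so scanning stops.

j = 0, so swapping arr[0] with arr[j] leaves the pivot at position 0: [3, 15, 10, 17, 10, 29, 17, 8, 9]
Pivot position: 0

After partitioning with pivot 3, the array becomes [3, 15, 10, 17, 10, 29, 17, 8, 9]. The pivot is placed at index 0. All elements to the left of the pivot are <= 3, and all elements to the right are > 3.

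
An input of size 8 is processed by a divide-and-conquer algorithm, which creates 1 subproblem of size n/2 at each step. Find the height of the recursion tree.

For divide and conquer with division factor 2:

Problem sizes at each level:
Level 0: 8
Level 1: 4
Level 2: 2
Level 3: 1

The root is level 0 and the size-1 base case is level 3 (the tree spans levels 0 through 3, i.e. 4 levels counting the root), so the depth is the number of divisions: log_2(8) = 3

The recursion tree depth is log_2(8) = 3. At each level, the problem size is divided by 2, so it takes 3 divisions to reduce to a base case of size 1. The algorithm makes 1 recursive call at each level.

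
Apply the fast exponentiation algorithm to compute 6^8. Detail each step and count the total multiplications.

Computing 6^8 by squaring (build up from 6^1; each line after the first costs one multiplication):

6^1 = 6
6^2 = (6^1)^2 = 6^2 = 36
6^4 = (6^2)^2 = 36^2 = 1296
6^8 = (6^4)^2 = 1296^2 = 1679616

Result: 1679616
Multiplications needed: 3 (3 lines after 6^1)

6^8 = 1679616. Using exponentiation by squaring, this requires 3 multiplications. The key idea: if the exponent is even, square the half-power; if odd, multiply by the base once.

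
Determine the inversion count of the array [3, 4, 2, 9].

Finding inversions in [3, 4, 2, 9]:

(0, 2): arr[0]=3 > arr[2]=2
(1, 2): arr[1]=4 > arr[2]=2

Total inversions: 2

The array has 2 inversion(s): (0,2), (1,2). Each pair (i,j) satisfies i < j and arr[i] > arr[j].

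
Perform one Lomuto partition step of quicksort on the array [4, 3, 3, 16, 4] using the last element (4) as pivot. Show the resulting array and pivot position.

Lomuto partition with pivot = 4:

Initial array: [4, 3, 3, 16, 4]

arr[0]=4 <= 4: swap with position 0, array becomes [4, 3, 3, 16, 4]
arr[1]=3 <= 4: swap with position 1, array becomes [4, 3, 3, 16, 4]
arr[2]=3 <= 4: swap with position 2, array becomes [4, 3, 3, 16, 4]
arr[3]=16 > 4: no swap

Place pivot at position 3: [4, 3, 3, 4, 16]
Pivot position: 3

After partitioning with pivot 4, the array becomes [4, 3, 3, 4, 16]. The pivot is placed at index 3. All elements to the left of the pivot are <= 4, and all elements to the right are > 4.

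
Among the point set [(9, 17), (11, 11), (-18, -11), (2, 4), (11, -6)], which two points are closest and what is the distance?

Computing all pairwise distances among 5 points:

d((9, 17), (11, 11)) = 6.3246 <-- minimum
d((9, 17), (-18, -11)) = 38.8973
d((9, 17), (2, 4)) = 14.7648
d((9, 17), (11, -6)) = 23.0868
d((11, 11), (-18, -11)) = 36.4005
d((11, 11), (2, 4)) = 11.4018
d((11, 11), (11, -6)) = 17.0
d((-18, -11), (2, 4)) = 25.0
d((-18, -11), (11, -6)) = 29.4279
d((2, 4), (11, -6)) = 13.4536

Closest pair: (9, 17) and (11, 11) with distance 6.3246

The closest pair is (9, 17) and (11, 11) with Euclidean distance 6.3246. For 5 points, brute-force pairwise comparison is shown above. For large n, the divide-and-conquer algorithm (sort by x, recurse on halves, check the dividing strip) achieves O(n log n).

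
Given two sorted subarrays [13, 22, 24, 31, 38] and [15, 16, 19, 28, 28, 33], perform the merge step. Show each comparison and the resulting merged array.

Merging process:

Compare 13 vs 15: take 13 from left. Merged: [13]
Compare 22 vs 15: take 15 from right. Merged: [13, 15]
Compare 22 vs 16: take 16 from right. Merged: [13, 15, 16]
Compare 22 vs 19: take 19 from right. Merged: [13, 15, 16, 19]
Compare 22 vs 28: take 22 from left. Merged: [13, 15, 16, 19, 22]
Compare 24 vs 28: take 24 from left. Merged: [13, 15, 16, 19, 22, 24]
Compare 31 vs 28: take 28 from right. Merged: [13, 15, 16, 19, 22, 24, 28]
Compare 31 vs 28: take 28 from right. Merged: [13, 15, 16, 19, 22, 24, 28, 28]
Compare 31 vs 33: take 31 from left. Merged: [13, 15, 16, 19, 22, 24, 28, 28, 31]
Compare 38 vs 33: take 33 from right. Merged: [13, 15, 16, 19, 22, 24, 28, 28, 31, 33]
Append remaining from left: [38]. Merged: [13, 15, 16, 19, 22, 24, 28, 28, 31, 33, 38]

Final merged array: [13, 15, 16, 19, 22, 24, 28, 28, 31, 33, 38]
Total comparisons: 10

The merged array is [13, 15, 16, 19, 22, 24, 28, 28, 31, 33, 38], requiring 10 comparisons. The merge step runs in O(n) time where n is the total number of elements.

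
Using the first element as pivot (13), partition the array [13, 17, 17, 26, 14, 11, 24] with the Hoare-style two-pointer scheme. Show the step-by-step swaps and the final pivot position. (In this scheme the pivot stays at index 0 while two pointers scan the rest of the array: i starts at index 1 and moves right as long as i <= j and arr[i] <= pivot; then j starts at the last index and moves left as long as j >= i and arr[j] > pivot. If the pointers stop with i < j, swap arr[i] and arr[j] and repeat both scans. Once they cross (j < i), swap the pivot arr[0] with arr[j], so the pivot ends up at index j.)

Hoare-style two-pointer partition with pivot = 13:

Initial array: [13, 17, 17, 26, 14, 11, 24]

Pointers start at i = 1, j = 6.
i stops at index 1 (arr[1]=17 > 13), j stops at index 5 (arr[5]=11 <= 13): swap arr[1] and arr[5], array becomes [13, 11, 17, 26, 14, 17, 24]
i ends at 2, j ends at 1: the pointers have crossed (j < i), so scanning stops.

Swap pivot arr[0] with arr[1] to place pivot at position 1: [11, 13, 17, 26, 14, 17, 24]
Pivot position: 1

After partitioning with pivot 13, the array becomes [11, 13, 17, 26, 14, 17, 24]. The pivot is placed at index 1. All elements to the left of the pivot are <= 13, and all elements to the right are > 13.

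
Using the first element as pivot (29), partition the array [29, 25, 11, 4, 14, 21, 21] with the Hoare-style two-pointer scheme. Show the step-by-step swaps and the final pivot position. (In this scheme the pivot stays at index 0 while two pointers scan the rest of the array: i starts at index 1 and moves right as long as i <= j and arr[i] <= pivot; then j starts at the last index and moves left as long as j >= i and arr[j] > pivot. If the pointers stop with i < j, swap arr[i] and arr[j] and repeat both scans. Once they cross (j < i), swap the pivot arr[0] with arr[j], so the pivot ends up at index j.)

Hoare-style two-pointer partition with pivot = 29:

Initial array: [29, 25, 11, 4, 14, 21, 21]

Pointers start at i = 1, j = 6.
i ends at 7, j ends at 6: the pointers have crossed (j < i), so scanning stops.

Swap pivot arr[0] with arr[6] to place pivot at position 6: [21, 25, 11, 4, 14, 21, 29]
Pivot position: 6

After partitioning with pivot 29, the array becomes [21, 25, 11, 4, 14, 21, 29]. The pivot is placed at index 6. All elements to the left of the pivot are <= 29, and all elements to the right are > 29.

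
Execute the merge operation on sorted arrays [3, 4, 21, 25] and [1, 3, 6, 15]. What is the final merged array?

Merging process:

Compare 3 vs 1: take 1 from right. Merged: [1]
Compare 3 vs 3: take 3 from left. Merged: [1, 3]
Compare 4 vs 3: take 3 from right. Merged: [1, 3, 3]
Compare 4 vs 6: take 4 from left. Merged: [1, 3, 3, 4]
Compare 21 vs 6: take 6 from right. Merged: [1, 3, 3, 4, 6]
Compare 21 vs 15: take 15 from right. Merged: [1, 3, 3, 4, 6, 15]
Append remaining from left: [21, 25]. Merged: [1, 3, 3, 4, 6, 15, 21, 25]

Final merged array: [1, 3, 3, 4, 6, 15, 21, 25]
Total comparisons: 6

The merged array is [1, 3, 3, 4, 6, 15, 21, 25], requiring 6 comparisons. The merge step runs in O(n) time where n is the total number of elements.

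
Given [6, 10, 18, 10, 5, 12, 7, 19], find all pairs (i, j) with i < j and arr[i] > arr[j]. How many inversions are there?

Finding inversions in [6, 10, 18, 10, 5, 12, 7, 19]:

(0, 4): arr[0]=6 > arr[4]=5
(1, 4): arr[1]=10 > arr[4]=5
(1, 6): arr[1]=10 > arr[6]=7
(2, 3): arr[2]=18 > arr[3]=10
(2, 4): arr[2]=18 > arr[4]=5
(2, 5): arr[2]=18 > arr[5]=12
(2, 6): arr[2]=18 > arr[6]=7
(3, 4): arr[3]=10 > arr[4]=5
(3, 6): arr[3]=10 > arr[6]=7
(5, 6): arr[5]=12 > arr[6]=7

Total inversions: 10

The array has 10 inversion(s): (0,4), (1,4), (1,6), (2,3), (2,4), (2,5), (2,6), (3,4), (3,6), (5,6). Each pair (i,j) satisfies i < j and arr[i] > arr[j].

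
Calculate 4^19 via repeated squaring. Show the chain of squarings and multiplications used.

Computing 4^19 by squaring (build up from 4^1; each line after the first costs one multiplication):

4^1 = 4
4^2 = (4^1)^2 = 4^2 = 16
4^4 = (4^2)^2 = 16^2 = 256
4^8 = (4^4)^2 = 256^2 = 65536
4^9 = 4 * 4^8 = 4 * 65536 = 262144
4^18 = (4^9)^2 = 262144^2 = 68719476736
4^19 = 4 * 4^18 = 4 * 68719476736 = 274877906944

Result: 274877906944
Multiplications needed: 6 (6 lines after 4^1)

4^19 = 274877906944. Using exponentiation by squaring, this requires 6 multiplications. The key idea: if the exponent is even, square the half-power; if odd, multiply by the base once.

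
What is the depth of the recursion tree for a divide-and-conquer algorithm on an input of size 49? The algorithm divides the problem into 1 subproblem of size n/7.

For divide and conquer with division factor 7:

Problem sizes at each level:
Level 0: 49
Level 1: 7
Level 2: 1

The root is level 0 and the size-1 base case is level 2 (the tree spans levels 0 through 2, i.e. 3 levels counting the root), so the depth is the number of divisions: log_7(49) = 2

The recursion tree depth is log_7(49) = 2. At each level, the problem size is divided by 7, so it takes 2 divisions to reduce to a base case of size 1. The algorithm makes 1 recursive call at each level.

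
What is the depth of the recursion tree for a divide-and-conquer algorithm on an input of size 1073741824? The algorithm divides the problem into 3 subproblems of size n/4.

For divide and conquer with division factor 4:

Problem sizes at each level:
Level 0: 1073741824
Level 1: 268435456
Level 2: 67108864
Level 3: 16777216
Level 4: 4194304
Level 5: 1048576
Level 6: 262144
Level 7: 65536
Level 8: 16384
Level 9: 4096
Level 10: 1024
Level 11: 256
Level 12: 64
Level 13: 16
Level 14: 4
Level 15: 1

The root is level 0 and the size-1 base case is level 15 (the tree spans levels 0 through 15, i.e. 16 levels counting the root), so the depth is the number of divisions: log_4(1073741824) = 15

The recursion tree depth is log_4(1073741824) = 15. At each level, the problem size is divided by 4, so it takes 15 divisions to reduce to a base case of size 1. The algorithm makes 3 recursive calls at each level.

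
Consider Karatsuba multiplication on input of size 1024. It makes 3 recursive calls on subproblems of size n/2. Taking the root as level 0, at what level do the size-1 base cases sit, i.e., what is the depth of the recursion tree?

For divide and conquer with division factor 2:

Problem sizes at each level:
Level 0: 1024
Level 1: 512
Level 2: 256
Level 3: 128
Level 4: 64
Level 5: 32
Level 6: 16
Level 7: 8
Level 8: 4
Level 9: 2
Level 10: 1

The root is level 0 and the size-1 base case is level 10 (the tree spans levels 0 through 10, i.e. 11 levels counting the root), so the depth is the number of divisions: log_2(1024) = 10

The recursion tree depth is log_2(1024) = 10. At each level, the problem size is divided by 2, so it takes 10 divisions to reduce to a base case of size 1. The algorithm makes 3 recursive calls at each level.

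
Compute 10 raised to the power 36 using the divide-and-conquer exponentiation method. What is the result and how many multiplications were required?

Computing 10^36 by squaring (build up from 10^1; each line after the first costs one multiplication):

10^1 = 10
10^2 = (10^1)^2 = 10^2 = 100
10^4 = (10^2)^2 = 100^2 = 10000
10^8 = (10^4)^2 = 10000^2 = 100000000
10^9 = 10 * 10^8 = 10 * 100000000 = 1000000000
10^18 = (10^9)^2 = 1000000000^2 = 1000000000000000000
10^36 = (10^18)^2 = 1000000000000000000^2 = 1000000000000000000000000000000000000

Result: 1000000000000000000000000000000000000
Multiplications needed: 6 (6 lines after 10^1)

10^36 = 1000000000000000000000000000000000000. Using exponentiation by squaring, this requires 6 multiplications. The key idea: if the exponent is even, square the half-power; if odd, multiply by the base once.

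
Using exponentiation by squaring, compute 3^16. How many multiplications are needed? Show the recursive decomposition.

Computing 3^16 by squaring (build up from 3^1; each line after the first costs one multiplication):

3^1 = 3
3^2 = (3^1)^2 = 3^2 = 9
3^4 = (3^2)^2 = 9^2 = 81
3^8 = (3^4)^2 = 81^2 = 6561
3^16 = (3^8)^2 = 6561^2 = 43046721

Result: 43046721
Multiplications needed: 4 (4 lines after 3^1)

3^16 = 43046721. Using exponentiation by squaring, this requires 4 multiplications. The key idea: if the exponent is even, square the half-power; if odd, multiply by the base once.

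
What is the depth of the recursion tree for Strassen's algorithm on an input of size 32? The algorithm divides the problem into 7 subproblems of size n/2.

For divide and conquer with division factor 2:

Problem sizes at each level:
Level 0: 32
Level 1: 16
Level 2: 8
Level 3: 4
Level 4: 2
Level 5: 1

The root is level 0 and the size-1 base case is level 5 (the tree spans levels 0 through 5, i.e. 6 levels counting the root), so the depth is the number of divisions: log_2(32) = 5

The recursion tree depth is log_2(32) = 5. At each level, the problem size is divided by 2, so it takes 5 divisions to reduce to a base case of size 1. The algorithm makes 7 recursive calls at each level.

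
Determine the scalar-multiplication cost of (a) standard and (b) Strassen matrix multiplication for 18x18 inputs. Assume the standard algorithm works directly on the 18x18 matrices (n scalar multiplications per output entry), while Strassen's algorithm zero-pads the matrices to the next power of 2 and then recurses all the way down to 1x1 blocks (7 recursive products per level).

Matrix multiplication for 18x18 matrices:

Strassen's algorithm requires power-of-2 dimensions. Pad 18x18 to 32x32 (next power of 2).

Standard algorithm: 18^3 = 5832 multiplications
Strassen's algorithm: 7^(log2(32)) = 7^5 = 16807 multiplications
Difference: 5832 - 16807 = -10975 (Strassen uses MORE here due to padding overhead — for small or just-over-power-of-2 n, padding can outweigh the per-level savings)

Standard: 5832 multiplications (18^3). Strassen: 16807 multiplications (7^5, after padding to 32x32). Strassen reduces 8 recursive multiplications to 7 at each level.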